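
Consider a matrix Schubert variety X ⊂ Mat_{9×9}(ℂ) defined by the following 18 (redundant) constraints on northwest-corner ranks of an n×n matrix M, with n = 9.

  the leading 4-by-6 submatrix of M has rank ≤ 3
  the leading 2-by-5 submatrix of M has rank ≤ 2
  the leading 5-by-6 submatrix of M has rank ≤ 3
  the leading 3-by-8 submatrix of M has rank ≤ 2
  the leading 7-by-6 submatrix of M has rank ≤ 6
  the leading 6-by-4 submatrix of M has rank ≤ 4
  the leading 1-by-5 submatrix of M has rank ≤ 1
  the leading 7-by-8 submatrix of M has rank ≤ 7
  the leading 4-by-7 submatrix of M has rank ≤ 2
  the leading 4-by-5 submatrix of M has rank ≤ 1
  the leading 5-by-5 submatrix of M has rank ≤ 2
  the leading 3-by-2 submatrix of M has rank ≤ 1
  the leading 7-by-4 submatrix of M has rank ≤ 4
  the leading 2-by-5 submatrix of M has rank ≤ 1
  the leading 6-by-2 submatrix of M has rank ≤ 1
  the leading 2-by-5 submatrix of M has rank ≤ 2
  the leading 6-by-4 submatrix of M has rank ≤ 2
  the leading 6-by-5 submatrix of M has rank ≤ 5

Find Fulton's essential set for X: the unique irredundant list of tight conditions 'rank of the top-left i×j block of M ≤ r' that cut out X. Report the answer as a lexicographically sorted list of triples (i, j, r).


Rank table r_w(9×9) implied by the 18 constraints:

  R[1]: 1 1 1 1 1 1 1 1 1
  R[2]: 1 1 1 1 1 2 2 2 2
  R[3]: 1 1 1 1 1 2 2 2 3
  R[4]: 1 1 1 1 1 2 2 3 4
  R[5]: 1 1 2 2 2 3 3 4 5
  R[6]: 1 1 2 2 3 4 4 5 6
  R[7]: 1 2 3 3 4 5 5 6 7
  R[8]: 1 2 3 4 5 6 6 7 8
  R[9]: 1 2 3 4 5 6 7 8 9

second differences of R give the permutation w = (1, 6, 9, 8, 3, 5, 2, 4, 7).

|D(w)|=18, |Ess(w)|=5:

[(3, 8, 2), (4, 5, 1), (4, 7, 2), (6, 2, 1), (6, 4, 2)]


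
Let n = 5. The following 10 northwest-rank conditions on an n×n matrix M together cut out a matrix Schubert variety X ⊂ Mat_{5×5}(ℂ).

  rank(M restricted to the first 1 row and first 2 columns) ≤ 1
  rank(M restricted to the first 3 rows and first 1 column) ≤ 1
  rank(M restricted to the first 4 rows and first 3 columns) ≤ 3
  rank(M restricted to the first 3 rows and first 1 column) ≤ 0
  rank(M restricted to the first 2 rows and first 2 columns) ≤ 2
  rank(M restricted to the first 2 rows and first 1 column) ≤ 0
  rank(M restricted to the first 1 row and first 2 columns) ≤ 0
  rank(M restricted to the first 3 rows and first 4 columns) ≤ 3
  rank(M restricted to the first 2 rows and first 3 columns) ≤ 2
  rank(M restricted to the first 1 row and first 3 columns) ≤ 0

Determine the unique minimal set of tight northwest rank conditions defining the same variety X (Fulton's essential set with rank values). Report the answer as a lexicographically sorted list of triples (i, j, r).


Rank table r_w(5×5) implied by the 10 constraints:

  0  0  0  1  1
  0  1  1  2  2
  0  1  2  3  3
  1  2  3  4  4
  1  2  3  4  5

hence w(1..5) = (4, 2, 3, 1, 5).

2 SE-corners of the 5-cell Rothe diagram give Ess(w):

[(1, 3, 0), (3, 1, 0)]


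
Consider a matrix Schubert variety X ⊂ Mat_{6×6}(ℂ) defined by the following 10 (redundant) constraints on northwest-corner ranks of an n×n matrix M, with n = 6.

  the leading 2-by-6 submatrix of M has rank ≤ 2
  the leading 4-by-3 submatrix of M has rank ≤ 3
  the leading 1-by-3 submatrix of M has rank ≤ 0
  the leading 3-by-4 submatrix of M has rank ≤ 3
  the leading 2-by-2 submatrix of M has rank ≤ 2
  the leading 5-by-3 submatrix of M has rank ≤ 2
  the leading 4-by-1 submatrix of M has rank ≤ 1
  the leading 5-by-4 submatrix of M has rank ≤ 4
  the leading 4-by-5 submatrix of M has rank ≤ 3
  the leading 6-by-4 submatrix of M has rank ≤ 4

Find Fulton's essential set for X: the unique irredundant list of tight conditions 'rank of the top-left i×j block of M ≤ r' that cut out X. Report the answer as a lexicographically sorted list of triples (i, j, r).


The tightest implied rank at each (i,j), from the 10 conditions:

  row 1: 0 0 0 1 1 1
  row 2: 1 1 1 2 2 2
  row 3: 1 2 2 3 3 3
  row 4: 1 2 2 3 3 4
  row 5: 1 2 2 3 4 5
  row 6: 1 2 3 4 5 6

hence w(1..6) = (4, 1, 2, 6, 5, 3).

D(w) has 6 cells with 3 SE-corners; essential set:

[(1, 3, 0), (4, 5, 3), (5, 3, 2)]


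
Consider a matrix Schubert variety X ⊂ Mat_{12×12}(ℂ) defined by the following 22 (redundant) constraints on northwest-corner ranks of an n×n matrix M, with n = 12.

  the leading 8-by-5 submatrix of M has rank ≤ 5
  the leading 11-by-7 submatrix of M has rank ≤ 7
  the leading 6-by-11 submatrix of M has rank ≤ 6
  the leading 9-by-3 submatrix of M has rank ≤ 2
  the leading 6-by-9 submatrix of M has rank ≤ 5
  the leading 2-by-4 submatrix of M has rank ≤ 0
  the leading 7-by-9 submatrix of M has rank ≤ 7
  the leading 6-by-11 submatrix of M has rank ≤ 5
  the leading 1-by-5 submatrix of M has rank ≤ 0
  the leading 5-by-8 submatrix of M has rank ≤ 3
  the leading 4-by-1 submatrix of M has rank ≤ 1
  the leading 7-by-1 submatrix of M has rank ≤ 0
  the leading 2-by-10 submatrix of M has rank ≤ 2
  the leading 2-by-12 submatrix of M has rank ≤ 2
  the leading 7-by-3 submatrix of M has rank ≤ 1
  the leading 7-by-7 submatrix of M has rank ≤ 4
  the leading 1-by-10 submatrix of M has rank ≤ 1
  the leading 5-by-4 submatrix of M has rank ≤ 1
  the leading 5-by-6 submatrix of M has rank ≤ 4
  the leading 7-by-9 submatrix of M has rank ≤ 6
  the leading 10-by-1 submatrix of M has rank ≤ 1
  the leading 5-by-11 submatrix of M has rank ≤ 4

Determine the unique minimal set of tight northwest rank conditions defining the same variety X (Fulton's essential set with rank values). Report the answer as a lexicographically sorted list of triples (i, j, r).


Computing R[i][j] = min implied NW-rank bound (n=12, 22 conditions):

  i=1: 0 0 0 0 0 1 1 1 1 1 1 1
  i=2: 0 0 0 0 1 2 2 2 2 2 2 2
  i=3: 0 1 1 1 2 3 3 3 3 3 3 3
  i=4: 0 1 1 1 2 3 3 3 4 4 4 4
  i=5: 0 1 1 1 2 3 3 3 4 4 4 5
  i=6: 0 1 1 2 3 4 4 4 5 5 5 6
  i=7: 0 1 1 2 3 4 4 5 6 6 6 7
  i=8: 1 2 2 3 4 5 5 6 7 7 7 8
  i=9: 1 2 2 3 4 5 6 7 8 8 8 9
  i=10: 1 2 3 4 5 6 7 8 9 9 9 10
  i=11: 1 2 3 4 5 6 7 8 9 10 10 11
  i=12: 1 2 3 4 5 6 7 8 9 10 11 12

the unique w with this rank table is (6, 5, 2, 9, 12, 4, 8, 1, 7, 3, 10, 11).

Fulton essential set (9 of the 28 Rothe cells):

[(1, 5, 0), (2, 4, 0), (5, 4, 1), (5, 8, 3), (5, 11, 4), (7, 1, 0), (7, 3, 1), (7, 7, 4), (9, 3, 2)]


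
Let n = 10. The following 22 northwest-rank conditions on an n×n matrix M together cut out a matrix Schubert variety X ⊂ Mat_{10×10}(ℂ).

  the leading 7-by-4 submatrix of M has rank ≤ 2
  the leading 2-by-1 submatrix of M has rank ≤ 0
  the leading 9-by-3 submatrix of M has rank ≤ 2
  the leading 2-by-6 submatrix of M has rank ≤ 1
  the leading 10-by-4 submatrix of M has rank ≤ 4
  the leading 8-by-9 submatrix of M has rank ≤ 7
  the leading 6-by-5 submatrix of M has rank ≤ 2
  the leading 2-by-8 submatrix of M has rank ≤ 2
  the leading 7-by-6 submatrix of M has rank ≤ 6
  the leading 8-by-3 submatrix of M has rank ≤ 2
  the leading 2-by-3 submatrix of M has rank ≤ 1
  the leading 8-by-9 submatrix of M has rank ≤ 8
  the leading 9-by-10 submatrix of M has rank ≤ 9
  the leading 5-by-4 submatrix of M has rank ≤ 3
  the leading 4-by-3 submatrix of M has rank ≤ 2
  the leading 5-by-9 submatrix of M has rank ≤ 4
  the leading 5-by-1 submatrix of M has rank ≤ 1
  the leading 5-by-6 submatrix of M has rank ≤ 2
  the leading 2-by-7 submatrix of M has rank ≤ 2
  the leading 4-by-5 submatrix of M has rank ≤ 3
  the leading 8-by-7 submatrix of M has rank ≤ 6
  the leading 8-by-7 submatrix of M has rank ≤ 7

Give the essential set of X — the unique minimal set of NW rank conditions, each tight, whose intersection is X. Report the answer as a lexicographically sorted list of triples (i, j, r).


Computing R[i][j] = min implied NW-rank bound (n=10, 22 conditions):

  R[1]: 0, 1, 1, 1, 1, 1, 1, 1, 1, 1
  R[2]: 0, 1, 1, 1, 1, 1, 2, 2, 2, 2
  R[3]: 1, 2, 2, 2, 2, 2, 3, 3, 3, 3
  R[4]: 1, 2, 2, 2, 2, 2, 3, 4, 4, 4
  R[5]: 1, 2, 2, 2, 2, 2, 3, 4, 4, 5
  R[6]: 1, 2, 2, 2, 2, 3, 4, 5, 5, 6
  R[7]: 1, 2, 2, 2, 3, 4, 5, 6, 6, 7
  R[8]: 1, 2, 2, 3, 4, 5, 6, 7, 7, 8
  R[9]: 1, 2, 2, 3, 4, 5, 6, 7, 8, 9
  R[10]: 1, 2, 3, 4, 5, 6, 7, 8, 9, 10

so w = (2, 7, 1, 8, 10, 6, 5, 4, 9, 3).

Fulton essential set (7 of the 22 Rothe cells):

[(2, 1, 0), (2, 6, 1), (5, 6, 2), (5, 9, 4), (6, 5, 2), (7, 4, 2), (9, 3, 2)]


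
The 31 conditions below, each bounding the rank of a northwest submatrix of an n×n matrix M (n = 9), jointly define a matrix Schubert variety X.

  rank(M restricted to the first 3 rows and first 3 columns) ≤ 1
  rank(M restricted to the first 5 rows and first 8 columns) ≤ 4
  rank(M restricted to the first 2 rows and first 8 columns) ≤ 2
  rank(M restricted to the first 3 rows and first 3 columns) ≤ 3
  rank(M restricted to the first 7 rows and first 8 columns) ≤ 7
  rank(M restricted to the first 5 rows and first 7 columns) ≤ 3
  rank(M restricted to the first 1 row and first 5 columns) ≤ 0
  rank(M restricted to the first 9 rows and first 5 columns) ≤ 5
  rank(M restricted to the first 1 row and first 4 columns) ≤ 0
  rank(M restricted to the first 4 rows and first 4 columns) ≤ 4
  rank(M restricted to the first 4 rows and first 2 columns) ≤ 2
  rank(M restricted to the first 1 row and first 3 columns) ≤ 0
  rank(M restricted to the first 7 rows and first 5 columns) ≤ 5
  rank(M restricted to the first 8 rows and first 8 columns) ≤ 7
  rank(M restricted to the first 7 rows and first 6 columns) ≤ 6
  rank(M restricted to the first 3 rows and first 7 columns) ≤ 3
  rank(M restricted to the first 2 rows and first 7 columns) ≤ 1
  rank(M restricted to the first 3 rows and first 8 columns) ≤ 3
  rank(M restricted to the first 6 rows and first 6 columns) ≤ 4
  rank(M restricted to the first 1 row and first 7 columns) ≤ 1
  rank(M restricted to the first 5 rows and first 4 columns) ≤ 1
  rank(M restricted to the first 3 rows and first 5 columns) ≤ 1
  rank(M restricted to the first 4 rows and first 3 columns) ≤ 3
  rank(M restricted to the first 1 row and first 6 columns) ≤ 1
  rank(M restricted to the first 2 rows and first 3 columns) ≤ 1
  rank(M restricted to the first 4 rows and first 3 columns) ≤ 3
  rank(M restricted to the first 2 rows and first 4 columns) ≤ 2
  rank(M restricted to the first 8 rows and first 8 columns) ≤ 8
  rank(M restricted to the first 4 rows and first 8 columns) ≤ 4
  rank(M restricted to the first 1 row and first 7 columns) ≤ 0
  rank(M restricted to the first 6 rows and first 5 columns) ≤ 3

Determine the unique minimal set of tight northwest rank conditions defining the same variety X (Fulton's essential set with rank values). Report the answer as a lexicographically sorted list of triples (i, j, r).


Rank table r_w(9×9) implied by the 31 constraints:

  i=1: 0, 0, 0, 0, 0, 0, 0, 1, 1
  i=2: 1, 1, 1, 1, 1, 1, 1, 2, 2
  i=3: 1, 1, 1, 1, 1, 2, 2, 3, 3
  i=4: 1, 1, 1, 1, 2, 3, 3, 4, 4
  i=5: 1, 1, 1, 1, 2, 3, 3, 4, 5
  i=6: 1, 2, 2, 2, 3, 4, 4, 5, 6
  i=7: 1, 2, 3, 3, 4, 5, 5, 6, 7
  i=8: 1, 2, 3, 4, 5, 6, 6, 7, 8
  i=9: 1, 2, 3, 4, 5, 6, 7, 8, 9

so w = (8, 1, 6, 5, 9, 2, 3, 4, 7).

Rothe diagram D(w) (18 cells), 4 SE-corners (essential conditions):

[(1, 7, 0), (3, 5, 1), (5, 4, 1), (5, 7, 3)]


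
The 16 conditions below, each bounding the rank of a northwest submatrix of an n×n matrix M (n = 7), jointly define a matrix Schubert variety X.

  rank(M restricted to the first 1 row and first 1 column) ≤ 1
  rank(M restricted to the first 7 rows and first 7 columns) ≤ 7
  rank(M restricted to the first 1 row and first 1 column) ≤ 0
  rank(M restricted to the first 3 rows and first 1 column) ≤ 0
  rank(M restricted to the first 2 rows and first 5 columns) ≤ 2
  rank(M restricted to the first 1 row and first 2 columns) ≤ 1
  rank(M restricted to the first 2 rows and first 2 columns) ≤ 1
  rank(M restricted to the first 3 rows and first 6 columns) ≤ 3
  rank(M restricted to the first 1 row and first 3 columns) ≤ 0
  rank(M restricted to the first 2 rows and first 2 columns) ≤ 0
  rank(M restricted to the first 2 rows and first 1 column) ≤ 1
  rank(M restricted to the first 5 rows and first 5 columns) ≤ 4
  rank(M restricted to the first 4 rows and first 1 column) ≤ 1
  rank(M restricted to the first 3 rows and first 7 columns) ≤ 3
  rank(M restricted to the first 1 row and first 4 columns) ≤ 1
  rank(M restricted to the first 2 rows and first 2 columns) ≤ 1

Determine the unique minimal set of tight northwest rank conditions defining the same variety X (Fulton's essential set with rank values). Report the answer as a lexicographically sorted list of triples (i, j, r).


Computing R[i][j] = min implied NW-rank bound (n=7, 16 conditions):

  i=1: 0  0  0  1  1  1  1
  i=2: 0  0  1  2  2  2  2
  i=3: 0  1  2  3  3  3  3
  i=4: 1  2  3  4  4  4  4
  i=5: 1  2  3  4  4  5  5
  i=6: 1  2  3  4  5  6  6
  i=7: 1  2  3  4  5  6  7

second differences of R give the permutation w = (4, 3, 2, 1, 6, 5, 7).

|D(w)|=7, |Ess(w)|=4:

[(1, 3, 0), (2, 2, 0), (3, 1, 0), (5, 5, 4)]


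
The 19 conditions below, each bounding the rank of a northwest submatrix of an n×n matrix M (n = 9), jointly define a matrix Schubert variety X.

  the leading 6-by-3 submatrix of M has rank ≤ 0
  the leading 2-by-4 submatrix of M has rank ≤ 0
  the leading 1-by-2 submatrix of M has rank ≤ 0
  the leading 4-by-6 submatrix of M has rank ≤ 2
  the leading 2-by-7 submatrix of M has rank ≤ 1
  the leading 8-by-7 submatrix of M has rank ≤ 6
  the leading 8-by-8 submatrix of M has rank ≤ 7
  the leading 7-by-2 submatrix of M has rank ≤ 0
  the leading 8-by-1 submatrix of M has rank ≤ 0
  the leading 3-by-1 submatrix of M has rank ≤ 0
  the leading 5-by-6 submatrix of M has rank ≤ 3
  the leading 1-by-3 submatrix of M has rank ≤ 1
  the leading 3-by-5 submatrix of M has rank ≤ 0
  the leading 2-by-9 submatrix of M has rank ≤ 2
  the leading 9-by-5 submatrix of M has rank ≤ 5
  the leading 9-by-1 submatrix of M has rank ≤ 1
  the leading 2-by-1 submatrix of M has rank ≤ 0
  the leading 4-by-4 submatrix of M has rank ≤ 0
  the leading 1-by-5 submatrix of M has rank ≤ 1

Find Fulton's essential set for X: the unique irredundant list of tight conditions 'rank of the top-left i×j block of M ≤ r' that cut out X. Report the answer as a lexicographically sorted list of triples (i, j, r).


Computing R[i][j] = min implied NW-rank bound (n=9, 19 conditions):

  i=1: 0 0 0 0 0 1 1 1 1
  i=2: 0 0 0 0 0 1 1 2 2
  i=3: 0 0 0 0 0 1 2 3 3
  i=4: 0 0 0 0 1 2 3 4 4
  i=5: 0 0 0 1 2 3 4 5 5
  i=6: 0 0 0 1 2 3 4 5 6
  i=7: 0 0 1 2 3 4 5 6 7
  i=8: 0 1 2 3 4 5 6 7 8
  i=9: 1 2 3 4 5 6 7 8 9

hence w(1..9) = (6, 8, 7, 5, 4, 9, 3, 2, 1).

Rothe diagram D(w) (29 cells), 6 SE-corners (essential conditions):

[(2, 7, 1), (3, 5, 0), (4, 4, 0), (6, 3, 0), (7, 2, 0), (8, 1, 0)]


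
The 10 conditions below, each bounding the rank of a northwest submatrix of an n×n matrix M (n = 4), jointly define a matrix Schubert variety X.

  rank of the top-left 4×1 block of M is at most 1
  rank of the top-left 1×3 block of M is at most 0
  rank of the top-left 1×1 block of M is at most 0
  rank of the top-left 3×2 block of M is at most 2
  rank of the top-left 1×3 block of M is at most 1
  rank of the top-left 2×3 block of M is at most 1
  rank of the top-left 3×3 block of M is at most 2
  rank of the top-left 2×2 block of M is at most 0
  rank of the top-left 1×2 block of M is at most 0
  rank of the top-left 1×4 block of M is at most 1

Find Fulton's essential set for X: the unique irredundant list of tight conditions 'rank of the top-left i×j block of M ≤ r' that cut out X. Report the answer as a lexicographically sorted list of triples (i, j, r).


Propagating the 10 rank bounds to every northwest block:

  row 1: 0  0  0  1
  row 2: 0  0  1  2
  row 3: 1  1  2  3
  row 4: 1  2  3  4

hence w(1..4) = (4, 3, 1, 2).

D(w) has 5 cells with 2 SE-corners; essential set:

[(1, 3, 0), (2, 2, 0)]


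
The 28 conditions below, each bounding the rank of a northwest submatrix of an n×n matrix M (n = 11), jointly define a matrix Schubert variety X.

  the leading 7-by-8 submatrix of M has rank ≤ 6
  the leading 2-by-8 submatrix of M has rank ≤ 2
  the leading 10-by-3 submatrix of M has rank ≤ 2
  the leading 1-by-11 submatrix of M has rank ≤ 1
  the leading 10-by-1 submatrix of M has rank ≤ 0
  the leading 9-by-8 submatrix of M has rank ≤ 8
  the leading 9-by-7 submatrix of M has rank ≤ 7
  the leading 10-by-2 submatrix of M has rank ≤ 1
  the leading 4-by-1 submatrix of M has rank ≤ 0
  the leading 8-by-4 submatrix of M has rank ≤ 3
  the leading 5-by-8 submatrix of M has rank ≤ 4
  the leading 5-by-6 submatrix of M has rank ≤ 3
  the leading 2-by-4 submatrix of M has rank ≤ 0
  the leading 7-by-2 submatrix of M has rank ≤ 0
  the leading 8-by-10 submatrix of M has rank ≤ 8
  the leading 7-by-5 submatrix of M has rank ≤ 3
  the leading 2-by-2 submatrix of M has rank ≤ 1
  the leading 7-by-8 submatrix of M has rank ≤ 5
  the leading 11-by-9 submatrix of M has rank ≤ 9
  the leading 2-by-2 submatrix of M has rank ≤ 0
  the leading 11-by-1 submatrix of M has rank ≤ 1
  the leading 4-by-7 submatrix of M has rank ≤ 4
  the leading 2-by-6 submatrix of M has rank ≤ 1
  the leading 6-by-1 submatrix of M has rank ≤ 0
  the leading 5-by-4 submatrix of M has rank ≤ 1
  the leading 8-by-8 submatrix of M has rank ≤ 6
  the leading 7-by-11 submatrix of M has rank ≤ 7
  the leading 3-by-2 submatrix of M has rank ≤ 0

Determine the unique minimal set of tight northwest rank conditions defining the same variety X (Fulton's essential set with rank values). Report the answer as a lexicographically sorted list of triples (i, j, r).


Propagating the 28 rank bounds to every northwest block:

  i=1: 0 0 0 0 1 1 1 1 1 1 1
  i=2: 0 0 0 0 1 1 2 2 2 2 2
  i=3: 0 0 1 1 2 2 3 3 3 3 3
  i=4: 0 0 1 1 2 3 4 4 4 4 4
  i=5: 0 0 1 1 2 3 4 4 5 5 5
  i=6: 0 0 1 2 3 4 5 5 6 6 6
  i=7: 0 0 1 2 3 4 5 5 6 7 7
  i=8: 0 1 2 3 4 5 6 6 7 8 8
  i=9: 0 1 2 3 4 5 6 7 8 9 9
  i=10: 0 1 2 3 4 5 6 7 8 9 10
  i=11: 1 2 3 4 5 6 7 8 9 10 11

giving w = (5, 7, 3, 6, 9, 4, 10, 2, 8, 11, 1) via Δ²R.

|D(w)|=26, |Ess(w)|=7:

[(2, 4, 0), (2, 6, 1), (5, 4, 1), (5, 8, 4), (7, 2, 0), (7, 8, 5), (10, 1, 0)]


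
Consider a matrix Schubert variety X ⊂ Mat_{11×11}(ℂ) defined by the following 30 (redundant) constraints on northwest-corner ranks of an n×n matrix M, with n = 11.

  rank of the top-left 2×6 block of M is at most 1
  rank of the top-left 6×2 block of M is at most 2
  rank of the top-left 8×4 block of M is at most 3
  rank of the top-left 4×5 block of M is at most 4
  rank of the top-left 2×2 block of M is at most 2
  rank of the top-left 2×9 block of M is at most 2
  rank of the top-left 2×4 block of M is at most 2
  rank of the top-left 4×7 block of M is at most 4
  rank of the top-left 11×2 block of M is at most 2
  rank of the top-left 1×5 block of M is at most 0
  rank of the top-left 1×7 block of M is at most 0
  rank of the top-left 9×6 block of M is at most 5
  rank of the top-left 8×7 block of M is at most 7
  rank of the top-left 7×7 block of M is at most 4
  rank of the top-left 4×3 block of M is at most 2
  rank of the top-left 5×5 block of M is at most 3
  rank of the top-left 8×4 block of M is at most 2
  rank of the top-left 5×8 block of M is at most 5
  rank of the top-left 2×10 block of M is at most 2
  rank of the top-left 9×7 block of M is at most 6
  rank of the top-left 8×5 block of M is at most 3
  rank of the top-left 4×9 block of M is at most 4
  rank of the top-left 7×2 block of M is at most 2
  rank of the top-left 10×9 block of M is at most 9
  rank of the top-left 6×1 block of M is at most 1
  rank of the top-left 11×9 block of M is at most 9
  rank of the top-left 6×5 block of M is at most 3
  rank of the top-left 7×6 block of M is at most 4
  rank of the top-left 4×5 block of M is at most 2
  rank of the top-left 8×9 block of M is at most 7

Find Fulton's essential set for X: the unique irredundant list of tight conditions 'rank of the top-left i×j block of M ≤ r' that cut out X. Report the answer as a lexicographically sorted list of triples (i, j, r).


Reconstructing r_w from the 30 given conditions:

  0 0 0 0 0 0 0 1 1 1 1
  1 1 1 1 1 1 1 2 2 2 2
  1 2 2 2 2 2 2 3 3 3 3
  1 2 2 2 2 3 3 4 4 4 4
  1 2 2 2 3 4 4 5 5 5 5
  1 2 2 2 3 4 4 5 6 6 6
  1 2 2 2 3 4 4 5 6 7 7
  1 2 2 2 3 4 5 6 7 8 8
  1 2 3 3 4 5 6 7 8 9 9
  1 2 3 4 5 6 7 8 9 10 10
  1 2 3 4 5 6 7 8 9 10 11

so w = (8, 1, 2, 6, 5, 9, 10, 7, 3, 4, 11).

D(w) has 20 cells with 4 SE-corners; essential set:

[(1, 7, 0), (4, 5, 2), (7, 7, 4), (8, 4, 2)]


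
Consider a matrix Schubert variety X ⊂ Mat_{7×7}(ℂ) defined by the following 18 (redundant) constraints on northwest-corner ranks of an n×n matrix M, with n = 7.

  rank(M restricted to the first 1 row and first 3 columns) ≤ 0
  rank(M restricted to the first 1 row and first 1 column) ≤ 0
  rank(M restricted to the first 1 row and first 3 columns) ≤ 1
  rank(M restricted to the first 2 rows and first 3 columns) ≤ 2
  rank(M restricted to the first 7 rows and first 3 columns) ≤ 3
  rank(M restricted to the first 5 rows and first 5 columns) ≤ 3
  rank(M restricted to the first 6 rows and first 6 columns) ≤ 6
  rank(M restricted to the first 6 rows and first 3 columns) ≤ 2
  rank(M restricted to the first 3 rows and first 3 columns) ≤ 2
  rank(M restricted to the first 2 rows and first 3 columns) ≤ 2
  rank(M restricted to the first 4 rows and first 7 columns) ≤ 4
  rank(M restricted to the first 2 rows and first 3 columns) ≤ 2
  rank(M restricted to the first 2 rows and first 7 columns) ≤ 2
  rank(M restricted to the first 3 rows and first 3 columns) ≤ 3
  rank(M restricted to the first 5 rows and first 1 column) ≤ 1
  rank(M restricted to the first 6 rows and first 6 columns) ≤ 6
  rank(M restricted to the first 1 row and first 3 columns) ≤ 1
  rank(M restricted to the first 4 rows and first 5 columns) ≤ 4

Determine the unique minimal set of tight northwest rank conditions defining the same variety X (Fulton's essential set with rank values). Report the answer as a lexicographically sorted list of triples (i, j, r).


Rank table r_w(7×7) implied by the 18 constraints:

  0  0  0  1  1  1  1
  1  1  1  2  2  2  2
  1  2  2  3  3  3  3
  1  2  2  3  3  4  4
  1  2  2  3  3  4  5
  1  2  2  3  4  5  6
  1  2  3  4  5  6  7

second differences of R give the permutation w = (4, 1, 2, 6, 7, 5, 3).

Rothe diagram D(w) (8 cells), 3 SE-corners (essential conditions):

[(1, 3, 0), (5, 5, 3), (6, 3, 2)]


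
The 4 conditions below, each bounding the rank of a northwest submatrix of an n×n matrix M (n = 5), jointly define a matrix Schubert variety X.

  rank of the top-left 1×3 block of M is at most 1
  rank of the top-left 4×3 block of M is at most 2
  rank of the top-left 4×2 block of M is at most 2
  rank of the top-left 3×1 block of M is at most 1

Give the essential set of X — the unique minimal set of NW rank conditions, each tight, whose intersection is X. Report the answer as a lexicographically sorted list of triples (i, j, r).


Recovering R(i,j) via the rank-extension bound from the 4 conditions:

  1 | 1 | 1 | 1 | 1
  1 | 2 | 2 | 2 | 2
  1 | 2 | 2 | 3 | 3
  1 | 2 | 2 | 3 | 4
  1 | 2 | 3 | 4 | 5

so w = (1, 2, 4, 5, 3).

Fulton essential set (1 of the 2 Rothe cells):

[(4, 3, 2)]


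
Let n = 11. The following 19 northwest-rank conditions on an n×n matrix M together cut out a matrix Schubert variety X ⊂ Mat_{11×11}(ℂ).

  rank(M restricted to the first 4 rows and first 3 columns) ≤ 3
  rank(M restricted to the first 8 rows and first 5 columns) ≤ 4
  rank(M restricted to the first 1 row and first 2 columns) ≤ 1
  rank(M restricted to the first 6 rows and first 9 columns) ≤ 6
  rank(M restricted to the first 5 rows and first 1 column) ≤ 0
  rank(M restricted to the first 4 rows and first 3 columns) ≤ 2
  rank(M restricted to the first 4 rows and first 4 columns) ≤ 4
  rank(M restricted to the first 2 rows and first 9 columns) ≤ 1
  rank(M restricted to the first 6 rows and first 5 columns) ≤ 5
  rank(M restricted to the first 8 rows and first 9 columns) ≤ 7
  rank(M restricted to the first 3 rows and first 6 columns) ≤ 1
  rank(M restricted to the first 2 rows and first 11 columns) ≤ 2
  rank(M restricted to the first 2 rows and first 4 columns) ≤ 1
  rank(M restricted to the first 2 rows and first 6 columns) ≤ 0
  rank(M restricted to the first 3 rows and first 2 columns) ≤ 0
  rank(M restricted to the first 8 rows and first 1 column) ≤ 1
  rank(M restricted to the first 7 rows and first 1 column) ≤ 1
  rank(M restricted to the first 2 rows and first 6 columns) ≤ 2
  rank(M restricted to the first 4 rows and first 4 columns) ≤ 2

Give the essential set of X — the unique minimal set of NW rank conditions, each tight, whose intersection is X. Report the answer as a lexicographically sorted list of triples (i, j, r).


The tightest implied rank at each (i,j), from the 19 conditions:

  i=1: 0 | 0 | 0 | 0 | 0 | 0 | 1 | 1 | 1 | 1 | 1
  i=2: 0 | 0 | 0 | 0 | 0 | 0 | 1 | 1 | 1 | 2 | 2
  i=3: 0 | 0 | 1 | 1 | 1 | 1 | 2 | 2 | 2 | 3 | 3
  i=4: 0 | 1 | 2 | 2 | 2 | 2 | 3 | 3 | 3 | 4 | 4
  i=5: 0 | 1 | 2 | 3 | 3 | 3 | 4 | 4 | 4 | 5 | 5
  i=6: 1 | 2 | 3 | 4 | 4 | 4 | 5 | 5 | 5 | 6 | 6
  i=7: 1 | 2 | 3 | 4 | 4 | 5 | 6 | 6 | 6 | 7 | 7
  i=8: 1 | 2 | 3 | 4 | 4 | 5 | 6 | 7 | 7 | 8 | 8
  i=9: 1 | 2 | 3 | 4 | 5 | 6 | 7 | 8 | 8 | 9 | 9
  i=10: 1 | 2 | 3 | 4 | 5 | 6 | 7 | 8 | 9 | 10 | 10
  i=11: 1 | 2 | 3 | 4 | 5 | 6 | 7 | 8 | 9 | 10 | 11

the unique w with this rank table is (7, 10, 3, 2, 4, 1, 6, 8, 5, 9, 11).

5 SE-corners of the 20-cell Rothe diagram give Ess(w):

[(2, 6, 0), (2, 9, 1), (3, 2, 0), (5, 1, 0), (8, 5, 4)]


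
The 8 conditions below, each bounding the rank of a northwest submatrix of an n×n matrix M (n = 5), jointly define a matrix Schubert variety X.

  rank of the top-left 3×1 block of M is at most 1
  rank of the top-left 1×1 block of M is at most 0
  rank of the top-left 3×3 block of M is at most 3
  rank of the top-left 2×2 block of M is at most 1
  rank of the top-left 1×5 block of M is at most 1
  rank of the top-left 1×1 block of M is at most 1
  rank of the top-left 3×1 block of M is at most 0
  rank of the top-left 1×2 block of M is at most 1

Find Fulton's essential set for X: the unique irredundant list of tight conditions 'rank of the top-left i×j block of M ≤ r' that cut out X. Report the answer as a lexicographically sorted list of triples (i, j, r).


Reconstructing r_w from the 8 given conditions:

  R[1]: 0 1 1 1 1
  R[2]: 0 1 2 2 2
  R[3]: 0 1 2 3 3
  R[4]: 1 2 3 4 4
  R[5]: 1 2 3 4 5

second differences of R give the permutation w = (2, 3, 4, 1, 5).

Rothe diagram D(w) (3 cells), 1 SE-corner (essential condition):

[(3, 1, 0)]


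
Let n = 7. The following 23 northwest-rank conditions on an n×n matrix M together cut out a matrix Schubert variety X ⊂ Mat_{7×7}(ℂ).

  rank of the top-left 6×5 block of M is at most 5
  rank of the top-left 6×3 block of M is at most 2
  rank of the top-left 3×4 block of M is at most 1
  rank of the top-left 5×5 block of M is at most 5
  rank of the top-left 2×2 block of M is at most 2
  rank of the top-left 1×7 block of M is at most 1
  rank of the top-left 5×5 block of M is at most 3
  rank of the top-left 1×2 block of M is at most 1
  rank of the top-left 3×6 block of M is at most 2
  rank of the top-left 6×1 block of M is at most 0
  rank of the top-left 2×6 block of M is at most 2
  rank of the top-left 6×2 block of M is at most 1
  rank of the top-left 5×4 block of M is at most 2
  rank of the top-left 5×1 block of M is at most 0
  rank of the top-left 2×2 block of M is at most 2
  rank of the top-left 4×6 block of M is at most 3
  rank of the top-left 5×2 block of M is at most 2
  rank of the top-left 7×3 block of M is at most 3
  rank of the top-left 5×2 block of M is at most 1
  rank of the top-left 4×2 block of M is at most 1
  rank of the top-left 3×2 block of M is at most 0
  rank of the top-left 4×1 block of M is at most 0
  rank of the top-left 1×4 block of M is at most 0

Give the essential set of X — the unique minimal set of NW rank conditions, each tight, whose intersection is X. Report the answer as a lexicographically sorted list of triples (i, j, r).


The tightest implied rank at each (i,j), from the 23 conditions:

  row 1: 0  0  0  0  1  1  1
  row 2: 0  0  1  1  2  2  2
  row 3: 0  0  1  1  2  2  3
  row 4: 0  1  2  2  3  3  4
  row 5: 0  1  2  2  3  4  5
  row 6: 0  1  2  3  4  5  6
  row 7: 1  2  3  4  5  6  7

giving w = (5, 3, 7, 2, 6, 4, 1) via Δ²R.

Fulton essential set (6 of the 14 Rothe cells):

[(1, 4, 0), (3, 2, 0), (3, 4, 1), (3, 6, 2), (5, 4, 2), (6, 1, 0)]


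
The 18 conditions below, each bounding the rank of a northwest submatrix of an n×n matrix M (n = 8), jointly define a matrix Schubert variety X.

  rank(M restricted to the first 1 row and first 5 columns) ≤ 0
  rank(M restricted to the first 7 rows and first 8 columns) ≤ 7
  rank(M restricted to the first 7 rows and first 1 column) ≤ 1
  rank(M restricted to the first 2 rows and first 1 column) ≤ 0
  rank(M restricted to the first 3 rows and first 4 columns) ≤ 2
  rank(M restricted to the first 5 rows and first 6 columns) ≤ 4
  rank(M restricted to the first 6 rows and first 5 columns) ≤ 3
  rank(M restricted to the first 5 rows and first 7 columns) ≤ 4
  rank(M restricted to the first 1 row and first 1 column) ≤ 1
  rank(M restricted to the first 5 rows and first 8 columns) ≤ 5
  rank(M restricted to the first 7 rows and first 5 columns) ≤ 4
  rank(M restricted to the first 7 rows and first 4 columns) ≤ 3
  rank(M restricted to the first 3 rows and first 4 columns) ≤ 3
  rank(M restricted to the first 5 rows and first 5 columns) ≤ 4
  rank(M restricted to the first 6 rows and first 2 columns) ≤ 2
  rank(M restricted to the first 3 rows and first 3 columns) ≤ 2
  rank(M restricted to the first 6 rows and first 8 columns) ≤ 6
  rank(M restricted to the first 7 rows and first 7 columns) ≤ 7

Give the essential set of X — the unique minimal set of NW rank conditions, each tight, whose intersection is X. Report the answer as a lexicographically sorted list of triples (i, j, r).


Reconstructing r_w from the 18 given conditions:

  R[1]: 0  0  0  0  0  1  1  1
  R[2]: 0  1  1  1  1  2  2  2
  R[3]: 1  2  2  2  2  3  3  3
  R[4]: 1  2  3  3  3  4  4  4
  R[5]: 1  2  3  3  3  4  4  5
  R[6]: 1  2  3  3  3  4  5  6
  R[7]: 1  2  3  3  4  5  6  7
  R[8]: 1  2  3  4  5  6  7  8

giving w = (6, 2, 1, 3, 8, 7, 5, 4) via Δ²R.

Fulton essential set (5 of the 12 Rothe cells):

[(1, 5, 0), (2, 1, 0), (5, 7, 4), (6, 5, 3), (7, 4, 3)]


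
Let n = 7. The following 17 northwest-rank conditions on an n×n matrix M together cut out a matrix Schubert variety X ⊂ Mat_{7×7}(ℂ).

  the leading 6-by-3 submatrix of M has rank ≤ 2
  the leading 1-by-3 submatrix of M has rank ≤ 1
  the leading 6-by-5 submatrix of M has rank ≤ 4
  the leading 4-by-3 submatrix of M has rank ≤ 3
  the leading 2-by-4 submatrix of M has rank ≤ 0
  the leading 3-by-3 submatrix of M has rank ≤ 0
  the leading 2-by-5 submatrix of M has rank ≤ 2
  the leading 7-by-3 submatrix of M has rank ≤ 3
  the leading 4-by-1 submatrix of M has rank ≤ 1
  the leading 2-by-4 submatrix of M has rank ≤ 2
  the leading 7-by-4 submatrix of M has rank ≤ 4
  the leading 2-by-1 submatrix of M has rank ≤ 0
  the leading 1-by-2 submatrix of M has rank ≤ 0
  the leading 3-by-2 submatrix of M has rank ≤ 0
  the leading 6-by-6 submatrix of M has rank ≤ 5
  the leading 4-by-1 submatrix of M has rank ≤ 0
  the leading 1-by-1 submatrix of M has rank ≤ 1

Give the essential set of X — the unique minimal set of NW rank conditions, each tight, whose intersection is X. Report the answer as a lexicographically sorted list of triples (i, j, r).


Reconstructing r_w from the 17 given conditions:

  0 | 0 | 0 | 0 | 1 | 1 | 1
  0 | 0 | 0 | 0 | 1 | 2 | 2
  0 | 0 | 0 | 1 | 2 | 3 | 3
  0 | 1 | 1 | 2 | 3 | 4 | 4
  1 | 2 | 2 | 3 | 4 | 5 | 5
  1 | 2 | 2 | 3 | 4 | 5 | 6
  1 | 2 | 3 | 4 | 5 | 6 | 7

second differences of R give the permutation w = (5, 6, 4, 2, 1, 7, 3).

Rothe diagram D(w) (13 cells), 4 SE-corners (essential conditions):

[(2, 4, 0), (3, 3, 0), (4, 1, 0), (6, 3, 2)]


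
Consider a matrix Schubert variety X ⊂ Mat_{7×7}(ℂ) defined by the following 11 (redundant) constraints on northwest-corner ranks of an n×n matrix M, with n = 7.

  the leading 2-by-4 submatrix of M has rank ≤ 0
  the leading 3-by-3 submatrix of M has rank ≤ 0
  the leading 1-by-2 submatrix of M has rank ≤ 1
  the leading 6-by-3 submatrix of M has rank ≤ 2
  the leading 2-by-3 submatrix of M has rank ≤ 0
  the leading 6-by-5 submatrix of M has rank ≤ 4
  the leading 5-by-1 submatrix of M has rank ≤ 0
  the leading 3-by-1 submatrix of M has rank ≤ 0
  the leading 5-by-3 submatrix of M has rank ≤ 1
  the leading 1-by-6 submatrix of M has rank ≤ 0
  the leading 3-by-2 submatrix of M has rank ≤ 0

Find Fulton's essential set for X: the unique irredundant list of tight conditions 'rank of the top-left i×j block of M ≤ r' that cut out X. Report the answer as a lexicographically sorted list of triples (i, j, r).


Propagating the 11 rank bounds to every northwest block:

  0, 0, 0, 0, 0, 0, 1
  0, 0, 0, 0, 1, 1, 2
  0, 0, 0, 1, 2, 2, 3
  0, 1, 1, 2, 3, 3, 4
  0, 1, 1, 2, 3, 4, 5
  1, 2, 2, 3, 4, 5, 6
  1, 2, 3, 4, 5, 6, 7

hence w(1..7) = (7, 5, 4, 2, 6, 1, 3).

5 SE-corners of the 16-cell Rothe diagram give Ess(w):

[(1, 6, 0), (2, 4, 0), (3, 3, 0), (5, 1, 0), (5, 3, 1)]


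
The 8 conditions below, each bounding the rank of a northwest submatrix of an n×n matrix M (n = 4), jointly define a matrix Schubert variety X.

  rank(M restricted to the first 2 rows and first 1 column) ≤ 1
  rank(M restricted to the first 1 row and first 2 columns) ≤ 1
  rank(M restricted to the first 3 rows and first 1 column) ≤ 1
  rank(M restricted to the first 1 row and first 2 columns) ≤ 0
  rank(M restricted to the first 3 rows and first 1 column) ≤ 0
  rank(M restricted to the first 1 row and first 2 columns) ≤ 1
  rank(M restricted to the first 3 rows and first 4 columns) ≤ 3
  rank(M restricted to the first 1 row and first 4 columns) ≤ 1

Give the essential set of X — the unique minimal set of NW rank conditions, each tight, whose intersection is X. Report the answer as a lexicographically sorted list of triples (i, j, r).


Computing R[i][j] = min implied NW-rank bound (n=4, 8 conditions):

  i=1: 0 0 1 1
  i=2: 0 1 2 2
  i=3: 0 1 2 3
  i=4: 1 2 3 4

second differences of R give the permutation w = (3, 2, 4, 1).

D(w) has 4 cells with 2 SE-corners; essential set:

[(1, 2, 0), (3, 1, 0)]


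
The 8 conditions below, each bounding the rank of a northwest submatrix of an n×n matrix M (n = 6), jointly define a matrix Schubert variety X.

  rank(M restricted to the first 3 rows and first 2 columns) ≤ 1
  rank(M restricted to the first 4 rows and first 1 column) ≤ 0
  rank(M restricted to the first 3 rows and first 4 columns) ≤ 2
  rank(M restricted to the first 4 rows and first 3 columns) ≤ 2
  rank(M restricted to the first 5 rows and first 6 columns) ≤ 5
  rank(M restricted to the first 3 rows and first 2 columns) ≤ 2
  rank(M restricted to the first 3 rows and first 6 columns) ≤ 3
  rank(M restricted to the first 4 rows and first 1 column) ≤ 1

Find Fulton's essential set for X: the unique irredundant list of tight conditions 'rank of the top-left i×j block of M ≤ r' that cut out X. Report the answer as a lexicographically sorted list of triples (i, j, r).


Reconstructing r_w from the 8 given conditions:

  i=1: 0, 1, 1, 1, 1, 1
  i=2: 0, 1, 2, 2, 2, 2
  i=3: 0, 1, 2, 2, 3, 3
  i=4: 0, 1, 2, 3, 4, 4
  i=5: 1, 2, 3, 4, 5, 5
  i=6: 1, 2, 3, 4, 5, 6

second differences of R give the permutation w = (2, 3, 5, 4, 1, 6).

Fulton essential set (2 of the 5 Rothe cells):

[(3, 4, 2), (4, 1, 0)]


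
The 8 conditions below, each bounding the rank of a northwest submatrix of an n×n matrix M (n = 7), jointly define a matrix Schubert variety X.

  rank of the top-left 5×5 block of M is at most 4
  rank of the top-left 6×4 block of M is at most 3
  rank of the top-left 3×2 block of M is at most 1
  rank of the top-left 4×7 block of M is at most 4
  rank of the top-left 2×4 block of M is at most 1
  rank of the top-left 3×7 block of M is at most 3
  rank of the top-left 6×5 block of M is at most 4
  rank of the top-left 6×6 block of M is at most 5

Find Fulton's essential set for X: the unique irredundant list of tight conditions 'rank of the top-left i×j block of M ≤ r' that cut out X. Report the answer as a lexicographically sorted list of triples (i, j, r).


Recovering R(i,j) via the rank-extension bound from the 8 conditions:

  row 1: 1 | 1 | 1 | 1 | 1 | 1 | 1
  row 2: 1 | 1 | 1 | 1 | 2 | 2 | 2
  row 3: 1 | 1 | 2 | 2 | 3 | 3 | 3
  row 4: 1 | 2 | 3 | 3 | 4 | 4 | 4
  row 5: 1 | 2 | 3 | 3 | 4 | 5 | 5
  row 6: 1 | 2 | 3 | 3 | 4 | 5 | 6
  row 7: 1 | 2 | 3 | 4 | 5 | 6 | 7

hence w(1..7) = (1, 5, 3, 2, 6, 7, 4).

D(w) has 6 cells with 3 SE-corners; essential set:

[(2, 4, 1), (3, 2, 1), (6, 4, 3)]


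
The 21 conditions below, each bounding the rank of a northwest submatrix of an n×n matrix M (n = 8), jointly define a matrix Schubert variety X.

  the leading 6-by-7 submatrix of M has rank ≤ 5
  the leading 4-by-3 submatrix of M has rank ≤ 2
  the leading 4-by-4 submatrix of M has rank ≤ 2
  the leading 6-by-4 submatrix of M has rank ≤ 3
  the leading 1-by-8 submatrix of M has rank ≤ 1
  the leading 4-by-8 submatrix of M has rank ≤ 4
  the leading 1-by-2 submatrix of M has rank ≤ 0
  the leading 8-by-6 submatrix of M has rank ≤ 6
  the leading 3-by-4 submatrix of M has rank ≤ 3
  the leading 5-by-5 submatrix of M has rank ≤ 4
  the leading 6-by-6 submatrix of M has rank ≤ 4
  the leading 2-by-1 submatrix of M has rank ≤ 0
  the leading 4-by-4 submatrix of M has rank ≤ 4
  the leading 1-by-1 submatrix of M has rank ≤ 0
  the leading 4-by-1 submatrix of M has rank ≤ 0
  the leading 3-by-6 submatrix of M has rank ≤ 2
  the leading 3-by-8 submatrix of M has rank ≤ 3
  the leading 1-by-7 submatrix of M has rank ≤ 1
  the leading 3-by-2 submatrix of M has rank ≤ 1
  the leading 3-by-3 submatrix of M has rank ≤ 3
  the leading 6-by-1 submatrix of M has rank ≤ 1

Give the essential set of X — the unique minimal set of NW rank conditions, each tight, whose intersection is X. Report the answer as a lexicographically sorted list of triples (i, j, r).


Reconstructing r_w from the 21 given conditions:

  R[1]: 0, 0, 1, 1, 1, 1, 1, 1
  R[2]: 0, 1, 2, 2, 2, 2, 2, 2
  R[3]: 0, 1, 2, 2, 2, 2, 3, 3
  R[4]: 0, 1, 2, 2, 3, 3, 4, 4
  R[5]: 1, 2, 3, 3, 4, 4, 5, 5
  R[6]: 1, 2, 3, 3, 4, 4, 5, 6
  R[7]: 1, 2, 3, 4, 5, 5, 6, 7
  R[8]: 1, 2, 3, 4, 5, 6, 7, 8

so w = (3, 2, 7, 5, 1, 8, 4, 6).

6 SE-corners of the 11-cell Rothe diagram give Ess(w):

[(1, 2, 0), (3, 6, 2), (4, 1, 0), (4, 4, 2), (6, 4, 3), (6, 6, 4)]


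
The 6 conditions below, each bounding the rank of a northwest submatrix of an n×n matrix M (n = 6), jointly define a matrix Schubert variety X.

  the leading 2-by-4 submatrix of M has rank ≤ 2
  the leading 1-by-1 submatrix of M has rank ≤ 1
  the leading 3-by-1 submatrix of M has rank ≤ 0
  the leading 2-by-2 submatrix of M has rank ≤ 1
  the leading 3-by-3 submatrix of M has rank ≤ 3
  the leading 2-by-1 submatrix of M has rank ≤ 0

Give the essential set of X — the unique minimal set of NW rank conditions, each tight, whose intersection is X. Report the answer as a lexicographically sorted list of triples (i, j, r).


Reconstructing r_w from the 6 given conditions:

  0, 1, 1, 1, 1, 1
  0, 1, 2, 2, 2, 2
  0, 1, 2, 3, 3, 3
  1, 2, 3, 4, 4, 4
  1, 2, 3, 4, 5, 5
  1, 2, 3, 4, 5, 6

hence w(1..6) = (2, 3, 4, 1, 5, 6).

|D(w)|=3, |Ess(w)|=1:

[(3, 1, 0)]


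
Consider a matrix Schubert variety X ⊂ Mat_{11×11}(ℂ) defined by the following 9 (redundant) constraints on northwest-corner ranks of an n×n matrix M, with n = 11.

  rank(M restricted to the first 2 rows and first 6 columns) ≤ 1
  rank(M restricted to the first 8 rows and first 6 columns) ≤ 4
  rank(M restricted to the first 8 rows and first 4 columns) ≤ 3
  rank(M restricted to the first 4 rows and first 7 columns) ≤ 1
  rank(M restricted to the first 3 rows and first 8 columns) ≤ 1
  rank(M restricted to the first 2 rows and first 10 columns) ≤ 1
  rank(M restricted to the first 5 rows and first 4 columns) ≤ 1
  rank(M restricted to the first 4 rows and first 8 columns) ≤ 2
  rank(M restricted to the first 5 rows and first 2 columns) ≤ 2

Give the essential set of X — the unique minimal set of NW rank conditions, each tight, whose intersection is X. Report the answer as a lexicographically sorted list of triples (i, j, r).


Computing R[i][j] = min implied NW-rank bound (n=11, 9 conditions):

  row 1: 1 | 1 | 1 | 1 | 1 | 1 | 1 | 1 | 1 | 1 | 1
  row 2: 1 | 1 | 1 | 1 | 1 | 1 | 1 | 1 | 1 | 1 | 2
  row 3: 1 | 1 | 1 | 1 | 1 | 1 | 1 | 1 | 2 | 2 | 3
  row 4: 1 | 1 | 1 | 1 | 1 | 1 | 1 | 2 | 3 | 3 | 4
  row 5: 1 | 1 | 1 | 1 | 2 | 2 | 2 | 3 | 4 | 4 | 5
  row 6: 1 | 2 | 2 | 2 | 3 | 3 | 3 | 4 | 5 | 5 | 6
  row 7: 1 | 2 | 3 | 3 | 4 | 4 | 4 | 5 | 6 | 6 | 7
  row 8: 1 | 2 | 3 | 3 | 4 | 4 | 5 | 6 | 7 | 7 | 8
  row 9: 1 | 2 | 3 | 4 | 5 | 5 | 6 | 7 | 8 | 8 | 9
  row 10: 1 | 2 | 3 | 4 | 5 | 6 | 7 | 8 | 9 | 9 | 10
  row 11: 1 | 2 | 3 | 4 | 5 | 6 | 7 | 8 | 9 | 10 | 11

so w = (1, 11, 9, 8, 5, 2, 3, 7, 4, 6, 10).

D(w) has 27 cells with 6 SE-corners; essential set:

[(2, 10, 1), (3, 8, 1), (4, 7, 1), (5, 4, 1), (8, 4, 3), (8, 6, 4)]
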